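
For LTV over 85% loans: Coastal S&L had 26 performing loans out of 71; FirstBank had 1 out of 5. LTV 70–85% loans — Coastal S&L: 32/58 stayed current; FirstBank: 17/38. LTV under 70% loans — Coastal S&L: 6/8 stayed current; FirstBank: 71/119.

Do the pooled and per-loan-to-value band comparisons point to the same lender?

LTV over 85%: Coastal S&L 26/71 = 36.6%, FirstBank 1/5 = 20.0% → Coastal S&L
LTV 70–85%: Coastal S&L 32/58 = 55.2%, FirstBank 17/38 = 44.7% → Coastal S&L
LTV under 70%: Coastal S&L 6/8 = 75.0%, FirstBank 71/119 = 59.7% → Coastal S&L
Overall: Coastal S&L 64/137 = 46.7%, FirstBank 89/162 = 54.9% → FirstBank
Coastal S&L wins each loan-to-value group but FirstBank wins overall — the comparison reverses. Coastal S&L's loans skew toward LTV over 85%, which has a lower base rate.

No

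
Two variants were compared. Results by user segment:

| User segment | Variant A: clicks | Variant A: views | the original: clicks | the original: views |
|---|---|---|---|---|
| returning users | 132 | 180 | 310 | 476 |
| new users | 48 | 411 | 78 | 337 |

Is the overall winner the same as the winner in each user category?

No

Returning users: Variant A 132/180 = 73.3%, the original 310/476 = 65.1% → Variant A
New users: Variant A 48/411 = 11.7%, the original 78/337 = 23.1% → the original
Overall: Variant A 180/591 = 30.5%, the original 388/813 = 47.7% → the original
Neither sweeps: Variant A wins 1 of 2 groups, the original wins 1. The original wins overall but not every group — no Simpson reversal.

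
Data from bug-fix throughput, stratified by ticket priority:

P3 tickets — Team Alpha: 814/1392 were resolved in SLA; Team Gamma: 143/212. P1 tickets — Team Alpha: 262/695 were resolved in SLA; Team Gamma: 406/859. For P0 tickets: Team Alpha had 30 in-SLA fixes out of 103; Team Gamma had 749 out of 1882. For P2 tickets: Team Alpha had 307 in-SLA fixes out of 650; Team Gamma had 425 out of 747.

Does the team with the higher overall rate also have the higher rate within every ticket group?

P3: Team Alpha 814/1392 = 58.5%, Team Gamma 143/212 = 67.5% → Team Gamma
P1: Team Alpha 262/695 = 37.7%, Team Gamma 406/859 = 47.3% → Team Gamma
P0: Team Alpha 30/103 = 29.1%, Team Gamma 749/1882 = 39.8% → Team Gamma
P2: Team Alpha 307/650 = 47.2%, Team Gamma 425/747 = 56.9% → Team Gamma
Overall: Team Alpha 1413/2840 = 49.8%, Team Gamma 1723/3700 = 46.6% → Team Alpha
Team Gamma wins each ticket group but Team Alpha wins overall — the comparison reverses. Team Gamma's tickets skew toward P0, which has a lower base rate.

No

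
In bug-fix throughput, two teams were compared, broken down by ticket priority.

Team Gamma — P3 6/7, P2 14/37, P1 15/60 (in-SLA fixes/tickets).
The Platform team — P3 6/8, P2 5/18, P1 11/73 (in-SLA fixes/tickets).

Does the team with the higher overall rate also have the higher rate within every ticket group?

Yes

P3: Team Gamma 6/7 = 85.7%, the Platform team 6/8 = 75.0% → Team Gamma
P2: Team Gamma 14/37 = 37.8%, the Platform team 5/18 = 27.8% → Team Gamma
P1: Team Gamma 15/60 = 25.0%, the Platform team 11/73 = 15.1% → Team Gamma
Overall: Team Gamma 35/104 = 33.7%, the Platform team 22/99 = 22.2% → Team Gamma
Team Gamma wins overall and in every ticket group — no reversal.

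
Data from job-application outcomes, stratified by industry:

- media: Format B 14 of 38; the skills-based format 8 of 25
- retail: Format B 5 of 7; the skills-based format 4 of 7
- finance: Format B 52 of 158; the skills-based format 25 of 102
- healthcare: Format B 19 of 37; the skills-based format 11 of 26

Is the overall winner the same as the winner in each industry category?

Media: Format B 14/38 = 36.8%, the skills-based format 8/25 = 32.0% → Format B
Retail: Format B 5/7 = 71.4%, the skills-based format 4/7 = 57.1% → Format B
Finance: Format B 52/158 = 32.9%, the skills-based format 25/102 = 24.5% → Format B
Healthcare: Format B 19/37 = 51.4%, the skills-based format 11/26 = 42.3% → Format B
Overall: Format B 90/240 = 37.5%, the skills-based format 48/160 = 30.0% → Format B
Format B wins overall and in every industry group — no reversal.

Yes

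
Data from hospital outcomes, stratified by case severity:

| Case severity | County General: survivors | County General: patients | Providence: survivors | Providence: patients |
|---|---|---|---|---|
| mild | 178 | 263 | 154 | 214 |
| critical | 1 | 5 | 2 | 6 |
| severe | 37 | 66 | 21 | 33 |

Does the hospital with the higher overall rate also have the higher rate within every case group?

Mild: County General 178/263 = 67.7%, Providence 154/214 = 72.0% → Providence
Critical: County General 1/5 = 20.0%, Providence 2/6 = 33.3% → Providence
Severe: County General 37/66 = 56.1%, Providence 21/33 = 63.6% → Providence
Overall: County General 216/334 = 64.7%, Providence 177/253 = 70.0% → Providence
Providence wins overall and in every case group — no reversal.

Yes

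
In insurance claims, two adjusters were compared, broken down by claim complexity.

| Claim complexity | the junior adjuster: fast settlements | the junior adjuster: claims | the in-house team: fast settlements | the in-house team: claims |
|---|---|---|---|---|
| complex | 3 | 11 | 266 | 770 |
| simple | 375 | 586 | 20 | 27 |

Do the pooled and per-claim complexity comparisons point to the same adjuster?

Complex: the junior adjuster 3/11 = 27.3%, the in-house team 266/770 = 34.5% → the in-house team
Simple: the junior adjuster 375/586 = 64.0%, the in-house team 20/27 = 74.1% → the in-house team
Overall: the junior adjuster 378/597 = 63.3%, the in-house team 286/797 = 35.9% → the junior adjuster
The in-house team wins each claim group but the junior adjuster wins overall — the comparison reverses. The in-house team's claims skew toward complex, which has a lower base rate.

No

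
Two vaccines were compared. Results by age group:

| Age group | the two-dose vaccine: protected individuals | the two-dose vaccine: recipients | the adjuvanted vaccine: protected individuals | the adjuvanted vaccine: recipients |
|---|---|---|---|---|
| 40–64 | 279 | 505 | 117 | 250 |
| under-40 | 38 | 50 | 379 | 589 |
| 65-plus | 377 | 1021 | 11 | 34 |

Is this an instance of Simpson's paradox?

40–64: the two-dose vaccine 279/505 = 55.2%, the adjuvanted vaccine 117/250 = 46.8% → the two-dose vaccine
Under-40: the two-dose vaccine 38/50 = 76.0%, the adjuvanted vaccine 379/589 = 64.3% → the two-dose vaccine
65-plus: the two-dose vaccine 377/1021 = 36.9%, the adjuvanted vaccine 11/34 = 32.4% → the two-dose vaccine
Overall: the two-dose vaccine 694/1576 = 44.0%, the adjuvanted vaccine 507/873 = 58.1% → the adjuvanted vaccine
The two-dose vaccine wins each age group but the adjuvanted vaccine wins overall — the comparison reverses. The two-dose vaccine's recipients skew toward 65-plus, which has a lower base rate.

Yes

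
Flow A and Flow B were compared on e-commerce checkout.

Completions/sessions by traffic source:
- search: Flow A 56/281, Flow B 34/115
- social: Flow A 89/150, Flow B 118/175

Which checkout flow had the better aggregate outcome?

Search: Flow A 56/281 = 19.9%, Flow B 34/115 = 29.6% → Flow B
Social: Flow A 89/150 = 59.3%, Flow B 118/175 = 67.4% → Flow B
Overall: Flow A 145/431 = 33.6%, Flow B 152/290 = 52.4% → Flow B

Flow B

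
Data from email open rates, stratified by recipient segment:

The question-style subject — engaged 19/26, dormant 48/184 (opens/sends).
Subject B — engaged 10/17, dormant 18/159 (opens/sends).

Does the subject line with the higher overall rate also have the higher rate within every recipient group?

Yes

Engaged: the question-style subject 19/26 = 73.1%, Subject B 10/17 = 58.8% → the question-style subject
Dormant: the question-style subject 48/184 = 26.1%, Subject B 18/159 = 11.3% → the question-style subject
Overall: the question-style subject 67/210 = 31.9%, Subject B 28/176 = 15.9% → the question-style subject
The question-style subject wins overall and in every recipient group — no reversal.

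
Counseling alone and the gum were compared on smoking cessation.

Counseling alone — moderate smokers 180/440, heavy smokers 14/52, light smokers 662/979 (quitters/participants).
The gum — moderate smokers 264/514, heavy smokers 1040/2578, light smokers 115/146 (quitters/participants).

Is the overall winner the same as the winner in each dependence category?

No

Moderate smokers: counseling alone 180/440 = 40.9%, the gum 264/514 = 51.4% → the gum
Heavy smokers: counseling alone 14/52 = 26.9%, the gum 1040/2578 = 40.3% → the gum
Light smokers: counseling alone 662/979 = 67.6%, the gum 115/146 = 78.8% → the gum
Overall: counseling alone 856/1471 = 58.2%, the gum 1419/3238 = 43.8% → counseling alone
The gum wins each dependence group but counseling alone wins overall — the comparison reverses. The gum's participants skew toward heavy smokers, which has a lower base rate.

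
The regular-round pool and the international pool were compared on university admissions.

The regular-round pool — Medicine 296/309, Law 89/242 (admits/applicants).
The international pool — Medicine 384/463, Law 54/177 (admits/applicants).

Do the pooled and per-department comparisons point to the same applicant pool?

Medicine: the regular-round pool 296/309 = 95.8%, the international pool 384/463 = 82.9% → the regular-round pool
Law: the regular-round pool 89/242 = 36.8%, the international pool 54/177 = 30.5% → the regular-round pool
Overall: the regular-round pool 385/551 = 69.9%, the international pool 438/640 = 68.4% → the regular-round pool
The regular-round pool wins overall and in every department group — no reversal.

Yes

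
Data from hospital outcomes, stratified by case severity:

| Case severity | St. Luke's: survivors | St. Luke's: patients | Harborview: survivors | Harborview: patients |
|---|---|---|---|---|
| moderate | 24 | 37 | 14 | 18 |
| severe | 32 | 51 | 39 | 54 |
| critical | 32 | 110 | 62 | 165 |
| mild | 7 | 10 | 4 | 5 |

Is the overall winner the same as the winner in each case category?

Yes

Moderate: St. Luke's 24/37 = 64.9%, Harborview 14/18 = 77.8% → Harborview
Severe: St. Luke's 32/51 = 62.7%, Harborview 39/54 = 72.2% → Harborview
Critical: St. Luke's 32/110 = 29.1%, Harborview 62/165 = 37.6% → Harborview
Mild: St. Luke's 7/10 = 70.0%, Harborview 4/5 = 80.0% → Harborview
Overall: St. Luke's 95/208 = 45.7%, Harborview 119/242 = 49.2% → Harborview
Harborview wins overall and in every case group — no reversal.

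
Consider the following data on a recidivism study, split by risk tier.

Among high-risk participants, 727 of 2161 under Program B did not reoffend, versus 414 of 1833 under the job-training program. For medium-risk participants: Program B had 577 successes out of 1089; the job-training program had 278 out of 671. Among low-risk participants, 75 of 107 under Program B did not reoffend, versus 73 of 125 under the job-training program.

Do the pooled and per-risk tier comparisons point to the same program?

High-risk: Program B 727/2161 = 33.6%, the job-training program 414/1833 = 22.6% → Program B
Medium-risk: Program B 577/1089 = 53.0%, the job-training program 278/671 = 41.4% → Program B
Low-risk: Program B 75/107 = 70.1%, the job-training program 73/125 = 58.4% → Program B
Overall: Program B 1379/3357 = 41.1%, the job-training program 765/2629 = 29.1% → Program B
Program B wins overall and in every risk group — no reversal.

Yes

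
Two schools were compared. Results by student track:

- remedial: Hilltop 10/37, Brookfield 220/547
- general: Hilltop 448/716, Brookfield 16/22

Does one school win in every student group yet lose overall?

Yes

Remedial: Hilltop 10/37 = 27.0%, Brookfield 220/547 = 40.2% → Brookfield
General: Hilltop 448/716 = 62.6%, Brookfield 16/22 = 72.7% → Brookfield
Overall: Hilltop 458/753 = 60.8%, Brookfield 236/569 = 41.5% → Hilltop
Brookfield wins each student group but Hilltop wins overall — the comparison reverses. Brookfield's students skew toward remedial, which has a lower base rate.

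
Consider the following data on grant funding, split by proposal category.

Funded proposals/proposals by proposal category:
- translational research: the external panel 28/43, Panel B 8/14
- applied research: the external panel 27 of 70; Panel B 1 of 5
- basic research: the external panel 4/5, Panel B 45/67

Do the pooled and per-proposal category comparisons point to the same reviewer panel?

No

Translational research: the external panel 28/43 = 65.1%, Panel B 8/14 = 57.1% → the external panel
Applied research: the external panel 27/70 = 38.6%, Panel B 1/5 = 20.0% → the external panel
Basic research: the external panel 4/5 = 80.0%, Panel B 45/67 = 67.2% → the external panel
Overall: the external panel 59/118 = 50.0%, Panel B 54/86 = 62.8% → Panel B
The external panel wins each proposal group but Panel B wins overall — the comparison reverses. The external panel's proposals skew toward applied research, which has a lower base rate.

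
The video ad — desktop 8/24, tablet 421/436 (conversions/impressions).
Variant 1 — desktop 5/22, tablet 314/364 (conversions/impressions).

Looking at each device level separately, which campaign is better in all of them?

the video ad

Desktop: the video ad 8/24 = 33.3%, Variant 1 5/22 = 22.7% → the video ad
Tablet: the video ad 421/436 = 96.6%, Variant 1 314/364 = 86.3% → the video ad
The video ad has the higher rate in both groups.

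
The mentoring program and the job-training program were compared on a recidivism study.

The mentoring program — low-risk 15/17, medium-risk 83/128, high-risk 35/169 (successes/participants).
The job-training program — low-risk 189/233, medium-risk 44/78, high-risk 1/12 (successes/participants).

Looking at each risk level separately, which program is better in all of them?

Low-risk: the mentoring program 15/17 = 88.2%, the job-training program 189/233 = 81.1% → the mentoring program
Medium-risk: the mentoring program 83/128 = 64.8%, the job-training program 44/78 = 56.4% → the mentoring program
High-risk: the mentoring program 35/169 = 20.7%, the job-training program 1/12 = 8.3% → the mentoring program
The mentoring program has the higher rate in all 3 groups.

the mentoring program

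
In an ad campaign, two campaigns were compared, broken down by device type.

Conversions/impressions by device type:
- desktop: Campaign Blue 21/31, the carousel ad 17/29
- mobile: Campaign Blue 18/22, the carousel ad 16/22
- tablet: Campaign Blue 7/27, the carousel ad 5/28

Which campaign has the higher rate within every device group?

Desktop: Campaign Blue 21/31 = 67.7%, the carousel ad 17/29 = 58.6% → Campaign Blue
Mobile: Campaign Blue 18/22 = 81.8%, the carousel ad 16/22 = 72.7% → Campaign Blue
Tablet: Campaign Blue 7/27 = 25.9%, the carousel ad 5/28 = 17.9% → Campaign Blue
Campaign Blue has the higher rate in all 3 groups.

Campaign Blue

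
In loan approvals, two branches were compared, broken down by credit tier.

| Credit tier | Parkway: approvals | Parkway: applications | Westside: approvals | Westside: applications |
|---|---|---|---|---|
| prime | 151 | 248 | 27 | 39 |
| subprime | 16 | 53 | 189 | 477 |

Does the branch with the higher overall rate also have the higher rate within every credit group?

No

Prime: Parkway 151/248 = 60.9%, Westside 27/39 = 69.2% → Westside
Subprime: Parkway 16/53 = 30.2%, Westside 189/477 = 39.6% → Westside
Overall: Parkway 167/301 = 55.5%, Westside 216/516 = 41.9% → Parkway
Westside wins each credit group but Parkway wins overall — the comparison reverses. Westside's applications skew toward subprime, which has a lower base rate.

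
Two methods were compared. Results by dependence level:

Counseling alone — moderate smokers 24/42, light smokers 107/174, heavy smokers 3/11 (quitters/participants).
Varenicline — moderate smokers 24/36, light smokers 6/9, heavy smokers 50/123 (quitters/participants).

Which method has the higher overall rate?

counseling alone

Moderate smokers: counseling alone 24/42 = 57.1%, varenicline 24/36 = 66.7% → varenicline
Light smokers: counseling alone 107/174 = 61.5%, varenicline 6/9 = 66.7% → varenicline
Heavy smokers: counseling alone 3/11 = 27.3%, varenicline 50/123 = 40.7% → varenicline
Overall: counseling alone 134/227 = 59.0%, varenicline 80/168 = 47.6% → counseling alone
(Varenicline wins every dependence group but counseling alone wins overall — varenicline's participants skew toward the low-rate heavy smokers group.)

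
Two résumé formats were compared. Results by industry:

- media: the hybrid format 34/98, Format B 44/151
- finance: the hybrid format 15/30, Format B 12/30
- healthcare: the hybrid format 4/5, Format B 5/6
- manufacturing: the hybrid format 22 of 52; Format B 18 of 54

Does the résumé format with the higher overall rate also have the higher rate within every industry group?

No

Media: the hybrid format 34/98 = 34.7%, Format B 44/151 = 29.1% → the hybrid format
Finance: the hybrid format 15/30 = 50.0%, Format B 12/30 = 40.0% → the hybrid format
Healthcare: the hybrid format 4/5 = 80.0%, Format B 5/6 = 83.3% → Format B
Manufacturing: the hybrid format 22/52 = 42.3%, Format B 18/54 = 33.3% → the hybrid format
Overall: the hybrid format 75/185 = 40.5%, Format B 79/241 = 32.8% → the hybrid format
Neither sweeps: the hybrid format wins 3 of 4 groups, Format B wins 1. The hybrid format wins overall but not every group — no Simpson reversal.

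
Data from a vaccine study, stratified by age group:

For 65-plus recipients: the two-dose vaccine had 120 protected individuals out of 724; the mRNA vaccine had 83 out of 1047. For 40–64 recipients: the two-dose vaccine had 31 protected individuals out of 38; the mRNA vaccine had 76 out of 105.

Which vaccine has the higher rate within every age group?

65-plus: the two-dose vaccine 120/724 = 16.6%, the mRNA vaccine 83/1047 = 7.9% → the two-dose vaccine
40–64: the two-dose vaccine 31/38 = 81.6%, the mRNA vaccine 76/105 = 72.4% → the two-dose vaccine
The two-dose vaccine has the higher rate in both groups.

the two-dose vaccine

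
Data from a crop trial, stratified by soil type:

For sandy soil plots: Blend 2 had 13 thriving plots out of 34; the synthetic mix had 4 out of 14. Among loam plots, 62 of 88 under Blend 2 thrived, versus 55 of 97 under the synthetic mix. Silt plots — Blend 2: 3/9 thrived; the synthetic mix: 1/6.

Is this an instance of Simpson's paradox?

Sandy soil: Blend 2 13/34 = 38.2%, the synthetic mix 4/14 = 28.6% → Blend 2
Loam: Blend 2 62/88 = 70.5%, the synthetic mix 55/97 = 56.7% → Blend 2
Silt: Blend 2 3/9 = 33.3%, the synthetic mix 1/6 = 16.7% → Blend 2
Overall: Blend 2 78/131 = 59.5%, the synthetic mix 60/117 = 51.3% → Blend 2
Blend 2 wins overall and in every soil group — no reversal.

No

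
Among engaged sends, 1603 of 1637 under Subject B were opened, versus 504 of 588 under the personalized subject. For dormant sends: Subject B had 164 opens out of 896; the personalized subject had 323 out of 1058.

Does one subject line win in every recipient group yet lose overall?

Engaged: Subject B 1603/1637 = 97.9%, the personalized subject 504/588 = 85.7% → Subject B
Dormant: Subject B 164/896 = 18.3%, the personalized subject 323/1058 = 30.5% → the personalized subject
Overall: Subject B 1767/2533 = 69.8%, the personalized subject 827/1646 = 50.2% → Subject B
Neither sweeps: Subject B wins 1 of 2 groups, the personalized subject wins 1. Subject B wins overall but not every group — no Simpson reversal.

No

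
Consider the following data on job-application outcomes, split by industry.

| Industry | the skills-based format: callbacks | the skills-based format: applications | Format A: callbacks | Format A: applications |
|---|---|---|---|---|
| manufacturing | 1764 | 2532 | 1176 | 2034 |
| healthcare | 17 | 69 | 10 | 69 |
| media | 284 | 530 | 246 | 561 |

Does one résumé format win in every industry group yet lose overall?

No

Manufacturing: the skills-based format 1764/2532 = 69.7%, Format A 1176/2034 = 57.8% → the skills-based format
Healthcare: the skills-based format 17/69 = 24.6%, Format A 10/69 = 14.5% → the skills-based format
Media: the skills-based format 284/530 = 53.6%, Format A 246/561 = 43.9% → the skills-based format
Overall: the skills-based format 2065/3131 = 66.0%, Format A 1432/2664 = 53.8% → the skills-based format
The skills-based format wins overall and in every industry group — no reversal.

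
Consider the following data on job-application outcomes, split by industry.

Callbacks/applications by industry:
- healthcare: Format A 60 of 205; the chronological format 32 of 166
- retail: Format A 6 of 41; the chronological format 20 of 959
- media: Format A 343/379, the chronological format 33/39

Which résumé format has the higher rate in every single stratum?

Format A

Healthcare: Format A 60/205 = 29.3%, the chronological format 32/166 = 19.3% → Format A
Retail: Format A 6/41 = 14.6%, the chronological format 20/959 = 2.1% → Format A
Media: Format A 343/379 = 90.5%, the chronological format 33/39 = 84.6% → Format A
Format A has the higher rate in all 3 groups.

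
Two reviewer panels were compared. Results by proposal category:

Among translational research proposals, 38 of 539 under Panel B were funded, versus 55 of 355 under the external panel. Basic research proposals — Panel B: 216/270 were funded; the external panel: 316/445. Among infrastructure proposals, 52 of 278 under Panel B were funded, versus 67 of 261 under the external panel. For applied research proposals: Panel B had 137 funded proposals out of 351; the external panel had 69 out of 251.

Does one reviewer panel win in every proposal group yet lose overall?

No

Translational research: Panel B 38/539 = 7.1%, the external panel 55/355 = 15.5% → the external panel
Basic research: Panel B 216/270 = 80.0%, the external panel 316/445 = 71.0% → Panel B
Infrastructure: Panel B 52/278 = 18.7%, the external panel 67/261 = 25.7% → the external panel
Applied research: Panel B 137/351 = 39.0%, the external panel 69/251 = 27.5% → Panel B
Overall: Panel B 443/1438 = 30.8%, the external panel 507/1312 = 38.6% → the external panel
Neither sweeps: Panel B wins 2 of 4 groups, the external panel wins 2. The external panel wins overall but not every group — no Simpson reversal.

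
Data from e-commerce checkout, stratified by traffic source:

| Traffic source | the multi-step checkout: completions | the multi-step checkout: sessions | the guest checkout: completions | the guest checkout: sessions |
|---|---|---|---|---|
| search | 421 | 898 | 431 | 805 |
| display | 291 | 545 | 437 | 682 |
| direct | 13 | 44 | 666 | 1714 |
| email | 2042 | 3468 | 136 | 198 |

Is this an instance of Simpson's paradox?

Yes

Search: the multi-step checkout 421/898 = 46.9%, the guest checkout 431/805 = 53.5% → the guest checkout
Display: the multi-step checkout 291/545 = 53.4%, the guest checkout 437/682 = 64.1% → the guest checkout
Direct: the multi-step checkout 13/44 = 29.5%, the guest checkout 666/1714 = 38.9% → the guest checkout
Email: the multi-step checkout 2042/3468 = 58.9%, the guest checkout 136/198 = 68.7% → the guest checkout
Overall: the multi-step checkout 2767/4955 = 55.8%, the guest checkout 1670/3399 = 49.1% → the multi-step checkout
The guest checkout wins each traffic group but the multi-step checkout wins overall — the comparison reverses. The guest checkout's sessions skew toward direct, which has a lower base rate.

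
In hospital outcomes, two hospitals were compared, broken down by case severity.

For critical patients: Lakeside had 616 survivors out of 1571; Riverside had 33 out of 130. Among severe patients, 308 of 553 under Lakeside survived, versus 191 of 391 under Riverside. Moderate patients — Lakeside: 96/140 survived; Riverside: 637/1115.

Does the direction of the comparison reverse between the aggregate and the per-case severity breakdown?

Critical: Lakeside 616/1571 = 39.2%, Riverside 33/130 = 25.4% → Lakeside
Severe: Lakeside 308/553 = 55.7%, Riverside 191/391 = 48.8% → Lakeside
Moderate: Lakeside 96/140 = 68.6%, Riverside 637/1115 = 57.1% → Lakeside
Overall: Lakeside 1020/2264 = 45.1%, Riverside 861/1636 = 52.6% → Riverside
Lakeside wins each case group but Riverside wins overall — the comparison reverses. Lakeside's patients skew toward critical, which has a lower base rate.

Yes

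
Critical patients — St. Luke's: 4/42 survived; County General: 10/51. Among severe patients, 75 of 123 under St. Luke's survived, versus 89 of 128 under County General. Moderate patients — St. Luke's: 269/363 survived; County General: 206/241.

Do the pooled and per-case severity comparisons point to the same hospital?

Critical: St. Luke's 4/42 = 9.5%, County General 10/51 = 19.6% → County General
Severe: St. Luke's 75/123 = 61.0%, County General 89/128 = 69.5% → County General
Moderate: St. Luke's 269/363 = 74.1%, County General 206/241 = 85.5% → County General
Overall: St. Luke's 348/528 = 65.9%, County General 305/420 = 72.6% → County General
County General wins overall and in every case group — no reversal.

Yes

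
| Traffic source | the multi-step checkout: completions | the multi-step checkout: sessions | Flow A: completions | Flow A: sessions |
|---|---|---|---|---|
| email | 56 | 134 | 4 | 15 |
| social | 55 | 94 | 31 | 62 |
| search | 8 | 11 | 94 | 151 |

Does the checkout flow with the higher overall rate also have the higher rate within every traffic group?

Email: the multi-step checkout 56/134 = 41.8%, Flow A 4/15 = 26.7% → the multi-step checkout
Social: the multi-step checkout 55/94 = 58.5%, Flow A 31/62 = 50.0% → the multi-step checkout
Search: the multi-step checkout 8/11 = 72.7%, Flow A 94/151 = 62.3% → the multi-step checkout
Overall: the multi-step checkout 119/239 = 49.8%, Flow A 129/228 = 56.6% → Flow A
The multi-step checkout wins each traffic group but Flow A wins overall — the comparison reverses. The multi-step checkout's sessions skew toward email, which has a lower base rate.

No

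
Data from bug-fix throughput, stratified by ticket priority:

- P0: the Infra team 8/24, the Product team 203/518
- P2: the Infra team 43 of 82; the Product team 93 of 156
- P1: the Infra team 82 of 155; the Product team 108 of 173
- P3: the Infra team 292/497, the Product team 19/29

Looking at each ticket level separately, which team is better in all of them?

the Product team

P0: the Infra team 8/24 = 33.3%, the Product team 203/518 = 39.2% → the Product team
P2: the Infra team 43/82 = 52.4%, the Product team 93/156 = 59.6% → the Product team
P1: the Infra team 82/155 = 52.9%, the Product team 108/173 = 62.4% → the Product team
P3: the Infra team 292/497 = 58.8%, the Product team 19/29 = 65.5% → the Product team
The Product team has the higher rate in all 4 groups.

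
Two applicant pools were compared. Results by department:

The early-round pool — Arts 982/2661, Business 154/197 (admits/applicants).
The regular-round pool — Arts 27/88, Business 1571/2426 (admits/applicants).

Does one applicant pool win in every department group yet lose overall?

Yes

Arts: the early-round pool 982/2661 = 36.9%, the regular-round pool 27/88 = 30.7% → the early-round pool
Business: the early-round pool 154/197 = 78.2%, the regular-round pool 1571/2426 = 64.8% → the early-round pool
Overall: the early-round pool 1136/2858 = 39.7%, the regular-round pool 1598/2514 = 63.6% → the regular-round pool
The early-round pool wins each department group but the regular-round pool wins overall — the comparison reverses. The early-round pool's applicants skew toward Arts, which has a lower base rate.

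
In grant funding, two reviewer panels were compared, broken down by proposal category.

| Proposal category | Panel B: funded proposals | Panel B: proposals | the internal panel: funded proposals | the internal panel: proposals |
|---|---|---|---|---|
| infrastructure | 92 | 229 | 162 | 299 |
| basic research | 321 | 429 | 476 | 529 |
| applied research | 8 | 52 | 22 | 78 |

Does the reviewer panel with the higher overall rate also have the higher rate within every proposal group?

Yes

Infrastructure: Panel B 92/229 = 40.2%, the internal panel 162/299 = 54.2% → the internal panel
Basic research: Panel B 321/429 = 74.8%, the internal panel 476/529 = 90.0% → the internal panel
Applied research: Panel B 8/52 = 15.4%, the internal panel 22/78 = 28.2% → the internal panel
Overall: Panel B 421/710 = 59.3%, the internal panel 660/906 = 72.8% → the internal panel
The internal panel wins overall and in every proposal group — no reversal.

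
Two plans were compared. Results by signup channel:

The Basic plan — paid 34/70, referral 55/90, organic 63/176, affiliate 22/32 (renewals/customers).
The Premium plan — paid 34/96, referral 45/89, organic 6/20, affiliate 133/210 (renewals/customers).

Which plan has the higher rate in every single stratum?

Paid: the Basic plan 34/70 = 48.6%, the Premium plan 34/96 = 35.4% → the Basic plan
Referral: the Basic plan 55/90 = 61.1%, the Premium plan 45/89 = 50.6% → the Basic plan
Organic: the Basic plan 63/176 = 35.8%, the Premium plan 6/20 = 30.0% → the Basic plan
Affiliate: the Basic plan 22/32 = 68.8%, the Premium plan 133/210 = 63.3% → the Basic plan
The Basic plan has the higher rate in all 4 groups.

the Basic plan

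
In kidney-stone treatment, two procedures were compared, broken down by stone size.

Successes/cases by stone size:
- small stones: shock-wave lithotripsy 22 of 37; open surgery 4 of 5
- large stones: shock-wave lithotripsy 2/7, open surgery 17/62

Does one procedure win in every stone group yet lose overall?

No

Small stones: shock-wave lithotripsy 22/37 = 59.5%, open surgery 4/5 = 80.0% → open surgery
Large stones: shock-wave lithotripsy 2/7 = 28.6%, open surgery 17/62 = 27.4% → shock-wave lithotripsy
Overall: shock-wave lithotripsy 24/44 = 54.5%, open surgery 21/67 = 31.3% → shock-wave lithotripsy
Neither sweeps: shock-wave lithotripsy wins 1 of 2 groups, open surgery wins 1. Shock-wave lithotripsy wins overall but not every group — no Simpson reversal.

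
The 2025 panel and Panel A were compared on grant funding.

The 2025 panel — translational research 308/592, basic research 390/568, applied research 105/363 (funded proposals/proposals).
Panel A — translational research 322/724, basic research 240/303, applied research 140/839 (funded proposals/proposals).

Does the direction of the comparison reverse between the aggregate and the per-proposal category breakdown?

No

Translational research: the 2025 panel 308/592 = 52.0%, Panel A 322/724 = 44.5% → the 2025 panel
Basic research: the 2025 panel 390/568 = 68.7%, Panel A 240/303 = 79.2% → Panel A
Applied research: the 2025 panel 105/363 = 28.9%, Panel A 140/839 = 16.7% → the 2025 panel
Overall: the 2025 panel 803/1523 = 52.7%, Panel A 702/1866 = 37.6% → the 2025 panel
Neither sweeps: the 2025 panel wins 2 of 3 groups, Panel A wins 1. The 2025 panel wins overall but not every group — no Simpson reversal.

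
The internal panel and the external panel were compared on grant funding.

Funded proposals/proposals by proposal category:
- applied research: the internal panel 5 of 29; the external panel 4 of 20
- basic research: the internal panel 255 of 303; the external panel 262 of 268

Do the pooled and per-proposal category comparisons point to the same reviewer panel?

Yes

Applied research: the internal panel 5/29 = 17.2%, the external panel 4/20 = 20.0% → the external panel
Basic research: the internal panel 255/303 = 84.2%, the external panel 262/268 = 97.8% → the external panel
Overall: the internal panel 260/332 = 78.3%, the external panel 266/288 = 92.4% → the external panel
The external panel wins overall and in every proposal group — no reversal.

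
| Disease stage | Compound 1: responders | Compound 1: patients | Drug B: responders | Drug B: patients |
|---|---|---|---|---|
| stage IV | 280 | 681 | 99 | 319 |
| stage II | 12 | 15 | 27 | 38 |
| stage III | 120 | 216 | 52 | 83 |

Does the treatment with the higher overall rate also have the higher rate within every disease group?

Stage IV: Compound 1 280/681 = 41.1%, Drug B 99/319 = 31.0% → Compound 1
Stage II: Compound 1 12/15 = 80.0%, Drug B 27/38 = 71.1% → Compound 1
Stage III: Compound 1 120/216 = 55.6%, Drug B 52/83 = 62.7% → Drug B
Overall: Compound 1 412/912 = 45.2%, Drug B 178/440 = 40.5% → Compound 1
Neither sweeps: Compound 1 wins 2 of 3 groups, Drug B wins 1. Compound 1 wins overall but not every group — no Simpson reversal.

No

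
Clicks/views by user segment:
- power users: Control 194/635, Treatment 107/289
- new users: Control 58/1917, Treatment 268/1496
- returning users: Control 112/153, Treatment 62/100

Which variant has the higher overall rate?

Treatment

Power users: Control 194/635 = 30.6%, Treatment 107/289 = 37.0% → Treatment
New users: Control 58/1917 = 3.0%, Treatment 268/1496 = 17.9% → Treatment
Returning users: Control 112/153 = 73.2%, Treatment 62/100 = 62.0% → Control
Overall: Control 364/2705 = 13.5%, Treatment 437/1885 = 23.2% → Treatment
(Neither sweeps every user group, but Treatment has the higher pooled rate.)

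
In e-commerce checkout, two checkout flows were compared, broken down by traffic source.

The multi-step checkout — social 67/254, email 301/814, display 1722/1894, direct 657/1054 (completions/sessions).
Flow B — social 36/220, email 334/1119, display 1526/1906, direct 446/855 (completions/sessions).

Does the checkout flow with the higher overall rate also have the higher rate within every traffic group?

Yes

Social: the multi-step checkout 67/254 = 26.4%, Flow B 36/220 = 16.4% → the multi-step checkout
Email: the multi-step checkout 301/814 = 37.0%, Flow B 334/1119 = 29.8% → the multi-step checkout
Display: the multi-step checkout 1722/1894 = 90.9%, Flow B 1526/1906 = 80.1% → the multi-step checkout
Direct: the multi-step checkout 657/1054 = 62.3%, Flow B 446/855 = 52.2% → the multi-step checkout
Overall: the multi-step checkout 2747/4016 = 68.4%, Flow B 2342/4100 = 57.1% → the multi-step checkout
The multi-step checkout wins overall and in every traffic group — no reversal.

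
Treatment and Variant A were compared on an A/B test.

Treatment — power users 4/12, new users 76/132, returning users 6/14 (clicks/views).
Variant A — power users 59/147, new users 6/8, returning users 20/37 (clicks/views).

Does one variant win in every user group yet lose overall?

Power users: Treatment 4/12 = 33.3%, Variant A 59/147 = 40.1% → Variant A
New users: Treatment 76/132 = 57.6%, Variant A 6/8 = 75.0% → Variant A
Returning users: Treatment 6/14 = 42.9%, Variant A 20/37 = 54.1% → Variant A
Overall: Treatment 86/158 = 54.4%, Variant A 85/192 = 44.3% → Treatment
Variant A wins each user group but Treatment wins overall — the comparison reverses. Variant A's views skew toward power users, which has a lower base rate.

Yes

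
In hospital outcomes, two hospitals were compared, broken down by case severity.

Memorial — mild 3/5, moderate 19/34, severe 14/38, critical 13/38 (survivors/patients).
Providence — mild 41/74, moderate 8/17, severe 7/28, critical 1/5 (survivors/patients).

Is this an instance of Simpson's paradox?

Mild: Memorial 3/5 = 60.0%, Providence 41/74 = 55.4% → Memorial
Moderate: Memorial 19/34 = 55.9%, Providence 8/17 = 47.1% → Memorial
Severe: Memorial 14/38 = 36.8%, Providence 7/28 = 25.0% → Memorial
Critical: Memorial 13/38 = 34.2%, Providence 1/5 = 20.0% → Memorial
Overall: Memorial 49/115 = 42.6%, Providence 57/124 = 46.0% → Providence
Memorial wins each case group but Providence wins overall — the comparison reverses. Memorial's patients skew toward critical, which has a lower base rate.

Yes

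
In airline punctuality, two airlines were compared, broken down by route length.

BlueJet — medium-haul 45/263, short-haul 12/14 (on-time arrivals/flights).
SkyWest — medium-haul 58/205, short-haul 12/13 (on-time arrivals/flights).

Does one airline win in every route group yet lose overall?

No

Medium-haul: BlueJet 45/263 = 17.1%, SkyWest 58/205 = 28.3% → SkyWest
Short-haul: BlueJet 12/14 = 85.7%, SkyWest 12/13 = 92.3% → SkyWest
Overall: BlueJet 57/277 = 20.6%, SkyWest 70/218 = 32.1% → SkyWest
SkyWest wins overall and in every route group — no reversal.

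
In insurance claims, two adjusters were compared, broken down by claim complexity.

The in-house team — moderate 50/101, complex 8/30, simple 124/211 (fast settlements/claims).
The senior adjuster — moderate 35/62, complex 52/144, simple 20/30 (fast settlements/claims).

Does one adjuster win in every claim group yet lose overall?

Yes

Moderate: the in-house team 50/101 = 49.5%, the senior adjuster 35/62 = 56.5% → the senior adjuster
Complex: the in-house team 8/30 = 26.7%, the senior adjuster 52/144 = 36.1% → the senior adjuster
Simple: the in-house team 124/211 = 58.8%, the senior adjuster 20/30 = 66.7% → the senior adjuster
Overall: the in-house team 182/342 = 53.2%, the senior adjuster 107/236 = 45.3% → the in-house team
The senior adjuster wins each claim group but the in-house team wins overall — the comparison reverses. The senior adjuster's claims skew toward complex, which has a lower base rate.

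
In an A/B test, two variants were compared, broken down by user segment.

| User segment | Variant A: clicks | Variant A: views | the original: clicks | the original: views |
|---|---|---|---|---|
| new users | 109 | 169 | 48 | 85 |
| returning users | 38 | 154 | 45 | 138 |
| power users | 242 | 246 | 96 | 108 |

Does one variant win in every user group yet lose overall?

No

New users: Variant A 109/169 = 64.5%, the original 48/85 = 56.5% → Variant A
Returning users: Variant A 38/154 = 24.7%, the original 45/138 = 32.6% → the original
Power users: Variant A 242/246 = 98.4%, the original 96/108 = 88.9% → Variant A
Overall: Variant A 389/569 = 68.4%, the original 189/331 = 57.1% → Variant A
Neither sweeps: Variant A wins 2 of 3 groups, the original wins 1. Variant A wins overall but not every group — no Simpson reversal.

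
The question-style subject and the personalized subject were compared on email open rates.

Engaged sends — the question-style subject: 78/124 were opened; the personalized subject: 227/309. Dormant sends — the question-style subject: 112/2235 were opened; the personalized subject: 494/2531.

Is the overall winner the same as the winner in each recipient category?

Yes

Engaged: the question-style subject 78/124 = 62.9%, the personalized subject 227/309 = 73.5% → the personalized subject
Dormant: the question-style subject 112/2235 = 5.0%, the personalized subject 494/2531 = 19.5% → the personalized subject
Overall: the question-style subject 190/2359 = 8.1%, the personalized subject 721/2840 = 25.4% → the personalized subject
The personalized subject wins overall and in every recipient group — no reversal.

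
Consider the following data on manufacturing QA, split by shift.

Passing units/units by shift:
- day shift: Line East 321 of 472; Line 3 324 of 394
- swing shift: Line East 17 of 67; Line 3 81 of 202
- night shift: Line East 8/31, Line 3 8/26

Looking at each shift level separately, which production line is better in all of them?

Day shift: Line East 321/472 = 68.0%, Line 3 324/394 = 82.2% → Line 3
Swing shift: Line East 17/67 = 25.4%, Line 3 81/202 = 40.1% → Line 3
Night shift: Line East 8/31 = 25.8%, Line 3 8/26 = 30.8% → Line 3
Line 3 has the higher rate in all 3 groups.

Line 3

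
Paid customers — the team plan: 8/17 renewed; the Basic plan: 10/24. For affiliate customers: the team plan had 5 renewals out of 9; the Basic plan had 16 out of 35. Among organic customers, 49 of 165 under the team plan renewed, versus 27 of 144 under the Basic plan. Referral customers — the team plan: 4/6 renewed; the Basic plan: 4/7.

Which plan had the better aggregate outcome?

the team plan

Paid: the team plan 8/17 = 47.1%, the Basic plan 10/24 = 41.7% → the team plan
Affiliate: the team plan 5/9 = 55.6%, the Basic plan 16/35 = 45.7% → the team plan
Organic: the team plan 49/165 = 29.7%, the Basic plan 27/144 = 18.8% → the team plan
Referral: the team plan 4/6 = 66.7%, the Basic plan 4/7 = 57.1% → the team plan
Overall: the team plan 66/197 = 33.5%, the Basic plan 57/210 = 27.1% → the team plan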